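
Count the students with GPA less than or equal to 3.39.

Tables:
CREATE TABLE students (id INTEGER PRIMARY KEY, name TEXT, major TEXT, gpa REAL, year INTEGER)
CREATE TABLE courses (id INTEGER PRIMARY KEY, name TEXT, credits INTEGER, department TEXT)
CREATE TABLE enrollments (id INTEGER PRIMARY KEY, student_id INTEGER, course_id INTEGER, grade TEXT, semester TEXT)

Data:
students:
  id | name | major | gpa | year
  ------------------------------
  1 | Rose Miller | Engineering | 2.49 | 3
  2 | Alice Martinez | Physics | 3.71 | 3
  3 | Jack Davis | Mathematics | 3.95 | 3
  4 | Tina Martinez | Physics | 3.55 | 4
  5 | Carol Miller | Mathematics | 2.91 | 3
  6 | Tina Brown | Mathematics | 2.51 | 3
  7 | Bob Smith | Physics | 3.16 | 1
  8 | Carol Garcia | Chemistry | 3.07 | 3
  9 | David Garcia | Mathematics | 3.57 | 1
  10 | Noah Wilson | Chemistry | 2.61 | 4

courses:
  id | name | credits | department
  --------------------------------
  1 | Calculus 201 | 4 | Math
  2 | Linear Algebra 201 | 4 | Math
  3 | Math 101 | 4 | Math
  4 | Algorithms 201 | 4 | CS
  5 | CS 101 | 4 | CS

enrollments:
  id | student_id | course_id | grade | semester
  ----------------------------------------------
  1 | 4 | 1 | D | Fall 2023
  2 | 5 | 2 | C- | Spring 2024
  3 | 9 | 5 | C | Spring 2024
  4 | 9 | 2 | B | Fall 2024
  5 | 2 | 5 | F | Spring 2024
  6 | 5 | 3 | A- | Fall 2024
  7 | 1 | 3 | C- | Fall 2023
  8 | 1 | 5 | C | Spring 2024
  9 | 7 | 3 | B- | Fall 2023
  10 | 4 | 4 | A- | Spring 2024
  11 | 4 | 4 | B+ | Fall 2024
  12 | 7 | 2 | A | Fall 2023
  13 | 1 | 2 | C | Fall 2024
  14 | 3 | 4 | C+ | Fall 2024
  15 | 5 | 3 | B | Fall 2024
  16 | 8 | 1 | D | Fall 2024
SELECT COUNT(*) FROM students WHERE gpa <= 3.39

Execution result:
6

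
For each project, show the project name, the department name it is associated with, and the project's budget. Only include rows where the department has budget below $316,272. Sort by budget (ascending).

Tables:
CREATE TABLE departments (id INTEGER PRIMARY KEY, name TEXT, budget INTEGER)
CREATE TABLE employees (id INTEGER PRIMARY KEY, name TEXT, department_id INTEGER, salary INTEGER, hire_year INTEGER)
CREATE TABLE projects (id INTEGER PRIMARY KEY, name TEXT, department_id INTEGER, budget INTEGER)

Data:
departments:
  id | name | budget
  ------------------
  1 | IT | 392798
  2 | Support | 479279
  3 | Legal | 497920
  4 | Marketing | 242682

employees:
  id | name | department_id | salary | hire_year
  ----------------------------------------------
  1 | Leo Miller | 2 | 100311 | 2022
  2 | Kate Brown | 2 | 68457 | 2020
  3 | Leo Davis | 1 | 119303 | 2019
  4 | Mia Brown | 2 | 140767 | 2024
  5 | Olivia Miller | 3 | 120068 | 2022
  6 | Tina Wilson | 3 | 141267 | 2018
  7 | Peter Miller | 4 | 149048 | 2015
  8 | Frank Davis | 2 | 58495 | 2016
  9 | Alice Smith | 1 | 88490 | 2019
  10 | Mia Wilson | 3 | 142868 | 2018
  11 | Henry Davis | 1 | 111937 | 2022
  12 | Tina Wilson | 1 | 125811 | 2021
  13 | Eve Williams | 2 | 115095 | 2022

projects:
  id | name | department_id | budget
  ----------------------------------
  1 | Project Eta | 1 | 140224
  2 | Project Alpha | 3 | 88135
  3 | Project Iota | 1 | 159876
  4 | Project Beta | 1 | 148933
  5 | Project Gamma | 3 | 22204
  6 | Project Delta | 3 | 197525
SELECT c.name, p.name AS department, c.budget FROM projects c JOIN departments p ON c.department_id = p.id WHERE p.budget < 316272 ORDER BY c.budget ASC

Execution result:
(no rows)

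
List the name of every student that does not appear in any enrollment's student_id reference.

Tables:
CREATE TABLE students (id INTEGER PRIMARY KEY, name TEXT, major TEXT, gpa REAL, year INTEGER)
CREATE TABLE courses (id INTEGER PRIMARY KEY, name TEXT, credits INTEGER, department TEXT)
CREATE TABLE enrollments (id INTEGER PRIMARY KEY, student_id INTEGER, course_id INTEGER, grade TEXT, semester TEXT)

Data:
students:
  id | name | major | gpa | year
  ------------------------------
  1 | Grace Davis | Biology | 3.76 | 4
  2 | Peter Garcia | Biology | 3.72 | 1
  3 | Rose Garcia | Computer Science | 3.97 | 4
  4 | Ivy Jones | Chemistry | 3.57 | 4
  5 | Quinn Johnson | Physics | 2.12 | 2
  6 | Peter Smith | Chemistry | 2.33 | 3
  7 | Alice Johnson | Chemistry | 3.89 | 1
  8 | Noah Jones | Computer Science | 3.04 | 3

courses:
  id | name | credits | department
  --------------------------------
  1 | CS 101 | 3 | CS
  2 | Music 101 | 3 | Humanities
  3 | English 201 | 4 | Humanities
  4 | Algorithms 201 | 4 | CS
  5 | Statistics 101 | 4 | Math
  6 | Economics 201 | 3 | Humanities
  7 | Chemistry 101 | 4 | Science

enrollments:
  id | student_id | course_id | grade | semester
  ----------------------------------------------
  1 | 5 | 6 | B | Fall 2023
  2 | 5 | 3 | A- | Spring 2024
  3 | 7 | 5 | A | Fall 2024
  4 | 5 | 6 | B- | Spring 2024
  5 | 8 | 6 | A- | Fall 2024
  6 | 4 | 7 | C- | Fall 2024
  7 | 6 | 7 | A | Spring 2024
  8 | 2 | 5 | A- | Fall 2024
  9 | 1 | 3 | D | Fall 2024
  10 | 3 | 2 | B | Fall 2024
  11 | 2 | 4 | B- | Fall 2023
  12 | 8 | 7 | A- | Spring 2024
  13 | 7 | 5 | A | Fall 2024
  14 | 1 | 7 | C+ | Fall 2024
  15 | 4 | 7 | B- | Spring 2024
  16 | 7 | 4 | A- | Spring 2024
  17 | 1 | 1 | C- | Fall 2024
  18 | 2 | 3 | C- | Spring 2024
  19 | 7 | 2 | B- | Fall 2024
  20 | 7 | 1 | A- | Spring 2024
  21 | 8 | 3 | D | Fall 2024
SELECT p.name FROM students p LEFT JOIN enrollments c ON c.student_id = p.id WHERE c.id IS NULL

Execution result:
(no rows)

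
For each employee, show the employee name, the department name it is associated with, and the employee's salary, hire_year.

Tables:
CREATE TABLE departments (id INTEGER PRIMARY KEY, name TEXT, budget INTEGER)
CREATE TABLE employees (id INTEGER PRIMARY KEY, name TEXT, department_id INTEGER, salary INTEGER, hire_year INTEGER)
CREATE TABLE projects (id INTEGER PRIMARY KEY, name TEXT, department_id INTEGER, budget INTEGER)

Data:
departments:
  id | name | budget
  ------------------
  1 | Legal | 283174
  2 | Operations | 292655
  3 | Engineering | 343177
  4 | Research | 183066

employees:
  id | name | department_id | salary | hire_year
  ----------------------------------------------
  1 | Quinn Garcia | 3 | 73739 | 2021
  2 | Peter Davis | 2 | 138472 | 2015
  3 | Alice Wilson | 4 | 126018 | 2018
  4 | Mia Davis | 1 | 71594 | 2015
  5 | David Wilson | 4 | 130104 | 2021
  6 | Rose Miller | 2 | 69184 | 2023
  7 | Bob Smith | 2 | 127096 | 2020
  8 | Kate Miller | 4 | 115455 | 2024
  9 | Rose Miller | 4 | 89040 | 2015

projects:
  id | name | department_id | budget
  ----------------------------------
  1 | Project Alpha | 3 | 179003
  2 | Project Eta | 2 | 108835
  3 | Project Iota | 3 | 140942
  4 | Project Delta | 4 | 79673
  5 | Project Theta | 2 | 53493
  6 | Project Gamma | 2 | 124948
SELECT c.name, p.name AS department, c.salary, c.hire_year FROM employees c JOIN departments p ON c.department_id = p.id

Execution result:
name | department | salary | hire_year
Quinn Garcia | Engineering | 73739 | 2021
Peter Davis | Operations | 138472 | 2015
Alice Wilson | Research | 126018 | 2018
Mia Davis | Legal | 71594 | 2015
David Wilson | Research | 130104 | 2021
Rose Miller | Operations | 69184 | 2023
Bob Smith | Operations | 127096 | 2020
Kate Miller | Research | 115455 | 2024
Rose Miller | Research | 89040 | 2015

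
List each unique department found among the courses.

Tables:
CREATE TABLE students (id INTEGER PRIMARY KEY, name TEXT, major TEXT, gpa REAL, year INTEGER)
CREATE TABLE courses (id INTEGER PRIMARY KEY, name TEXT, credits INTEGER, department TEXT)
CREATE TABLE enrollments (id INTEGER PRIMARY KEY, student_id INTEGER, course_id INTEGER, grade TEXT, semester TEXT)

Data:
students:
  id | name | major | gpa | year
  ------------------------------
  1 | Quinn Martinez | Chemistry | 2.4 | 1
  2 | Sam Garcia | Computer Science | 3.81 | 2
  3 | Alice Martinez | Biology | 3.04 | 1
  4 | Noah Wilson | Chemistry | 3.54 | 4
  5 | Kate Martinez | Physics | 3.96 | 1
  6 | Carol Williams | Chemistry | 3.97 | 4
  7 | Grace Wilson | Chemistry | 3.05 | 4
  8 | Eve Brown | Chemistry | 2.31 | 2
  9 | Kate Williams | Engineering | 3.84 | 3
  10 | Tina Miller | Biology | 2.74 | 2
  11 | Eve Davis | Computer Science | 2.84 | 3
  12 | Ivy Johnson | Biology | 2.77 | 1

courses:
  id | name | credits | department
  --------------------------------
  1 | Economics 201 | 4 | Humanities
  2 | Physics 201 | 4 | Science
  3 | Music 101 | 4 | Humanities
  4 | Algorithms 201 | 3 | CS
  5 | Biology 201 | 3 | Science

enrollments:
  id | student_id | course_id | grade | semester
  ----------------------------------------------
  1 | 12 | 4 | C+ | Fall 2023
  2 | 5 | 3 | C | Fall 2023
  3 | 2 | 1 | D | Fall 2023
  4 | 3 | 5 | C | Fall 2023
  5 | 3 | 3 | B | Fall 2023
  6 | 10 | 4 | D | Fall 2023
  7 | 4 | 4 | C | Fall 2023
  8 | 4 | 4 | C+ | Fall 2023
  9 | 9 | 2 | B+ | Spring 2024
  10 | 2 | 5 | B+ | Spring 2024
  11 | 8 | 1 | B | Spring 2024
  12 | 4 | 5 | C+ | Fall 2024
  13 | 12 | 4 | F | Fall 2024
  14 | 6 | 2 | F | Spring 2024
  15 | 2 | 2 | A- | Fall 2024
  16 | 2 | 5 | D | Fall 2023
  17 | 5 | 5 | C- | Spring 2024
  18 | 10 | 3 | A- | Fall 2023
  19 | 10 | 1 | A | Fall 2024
SELECT DISTINCT department FROM courses

Execution result:
department
Humanities
Science
CS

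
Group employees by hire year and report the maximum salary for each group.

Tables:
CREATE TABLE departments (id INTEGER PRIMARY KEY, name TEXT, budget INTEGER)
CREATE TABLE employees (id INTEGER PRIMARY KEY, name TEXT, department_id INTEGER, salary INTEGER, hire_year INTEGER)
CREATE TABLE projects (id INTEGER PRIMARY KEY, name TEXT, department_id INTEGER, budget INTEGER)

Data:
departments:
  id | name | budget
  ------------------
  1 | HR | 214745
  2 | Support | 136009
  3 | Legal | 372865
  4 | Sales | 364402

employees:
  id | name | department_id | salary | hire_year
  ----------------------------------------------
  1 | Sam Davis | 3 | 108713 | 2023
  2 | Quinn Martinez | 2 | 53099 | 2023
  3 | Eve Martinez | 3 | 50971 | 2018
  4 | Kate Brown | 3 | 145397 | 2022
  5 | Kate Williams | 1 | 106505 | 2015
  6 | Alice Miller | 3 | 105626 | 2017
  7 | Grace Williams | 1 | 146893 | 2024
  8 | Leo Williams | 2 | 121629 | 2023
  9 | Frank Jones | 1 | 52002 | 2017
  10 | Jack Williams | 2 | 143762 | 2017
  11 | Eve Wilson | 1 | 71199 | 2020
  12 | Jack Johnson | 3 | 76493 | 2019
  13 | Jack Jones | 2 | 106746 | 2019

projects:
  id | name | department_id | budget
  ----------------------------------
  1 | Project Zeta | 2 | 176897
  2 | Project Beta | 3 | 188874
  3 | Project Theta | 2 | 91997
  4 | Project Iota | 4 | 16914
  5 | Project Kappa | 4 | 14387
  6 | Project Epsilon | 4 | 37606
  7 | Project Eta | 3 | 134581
SELECT hire_year, MAX(salary) AS max_salary FROM employees GROUP BY hire_year

Execution result:
hire_year | max_salary
2015 | 106505
2017 | 143762
2018 | 50971
2019 | 106746
2020 | 71199
2022 | 145397
2023 | 121629
2024 | 146893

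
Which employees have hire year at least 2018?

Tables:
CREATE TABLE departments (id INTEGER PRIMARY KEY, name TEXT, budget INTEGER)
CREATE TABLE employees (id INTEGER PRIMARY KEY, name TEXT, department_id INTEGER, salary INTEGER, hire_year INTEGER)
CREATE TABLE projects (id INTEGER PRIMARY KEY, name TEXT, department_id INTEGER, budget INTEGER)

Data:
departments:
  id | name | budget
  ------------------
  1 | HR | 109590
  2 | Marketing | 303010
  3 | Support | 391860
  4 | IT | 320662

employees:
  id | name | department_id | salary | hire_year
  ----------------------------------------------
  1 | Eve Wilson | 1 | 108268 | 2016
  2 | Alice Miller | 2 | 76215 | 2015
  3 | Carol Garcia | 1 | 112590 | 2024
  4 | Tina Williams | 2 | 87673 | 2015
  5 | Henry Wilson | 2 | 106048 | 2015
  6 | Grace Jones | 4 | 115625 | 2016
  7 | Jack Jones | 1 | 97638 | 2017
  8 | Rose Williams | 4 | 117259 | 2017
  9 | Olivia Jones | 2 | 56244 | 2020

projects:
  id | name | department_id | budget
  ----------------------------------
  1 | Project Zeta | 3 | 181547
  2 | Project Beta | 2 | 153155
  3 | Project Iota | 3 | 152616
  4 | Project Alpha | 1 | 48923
SELECT name, hire_year FROM employees WHERE hire_year >= 2018

Execution result:
name | hire_year
Carol Garcia | 2024
Olivia Jones | 2020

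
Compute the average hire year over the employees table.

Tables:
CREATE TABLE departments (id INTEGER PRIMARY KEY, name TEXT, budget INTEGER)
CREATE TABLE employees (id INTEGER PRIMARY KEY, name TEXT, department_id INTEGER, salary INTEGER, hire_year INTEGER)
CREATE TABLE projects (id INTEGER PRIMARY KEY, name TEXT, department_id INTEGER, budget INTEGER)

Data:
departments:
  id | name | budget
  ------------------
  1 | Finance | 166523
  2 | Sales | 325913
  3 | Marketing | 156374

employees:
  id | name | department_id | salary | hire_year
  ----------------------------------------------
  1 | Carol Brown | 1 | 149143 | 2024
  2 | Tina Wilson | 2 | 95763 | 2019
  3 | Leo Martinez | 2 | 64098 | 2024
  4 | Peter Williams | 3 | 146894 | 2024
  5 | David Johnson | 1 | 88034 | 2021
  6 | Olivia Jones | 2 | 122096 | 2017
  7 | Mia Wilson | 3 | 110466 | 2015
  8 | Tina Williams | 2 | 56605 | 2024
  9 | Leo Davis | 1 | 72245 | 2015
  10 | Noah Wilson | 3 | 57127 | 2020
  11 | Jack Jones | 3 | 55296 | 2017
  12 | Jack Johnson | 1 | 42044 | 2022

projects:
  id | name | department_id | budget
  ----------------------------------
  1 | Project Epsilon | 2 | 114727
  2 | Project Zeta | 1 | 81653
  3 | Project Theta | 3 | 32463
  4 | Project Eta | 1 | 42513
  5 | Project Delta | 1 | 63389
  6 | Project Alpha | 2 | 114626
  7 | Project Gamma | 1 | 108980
SELECT AVG(hire_year) FROM employees

Execution result:
2020.17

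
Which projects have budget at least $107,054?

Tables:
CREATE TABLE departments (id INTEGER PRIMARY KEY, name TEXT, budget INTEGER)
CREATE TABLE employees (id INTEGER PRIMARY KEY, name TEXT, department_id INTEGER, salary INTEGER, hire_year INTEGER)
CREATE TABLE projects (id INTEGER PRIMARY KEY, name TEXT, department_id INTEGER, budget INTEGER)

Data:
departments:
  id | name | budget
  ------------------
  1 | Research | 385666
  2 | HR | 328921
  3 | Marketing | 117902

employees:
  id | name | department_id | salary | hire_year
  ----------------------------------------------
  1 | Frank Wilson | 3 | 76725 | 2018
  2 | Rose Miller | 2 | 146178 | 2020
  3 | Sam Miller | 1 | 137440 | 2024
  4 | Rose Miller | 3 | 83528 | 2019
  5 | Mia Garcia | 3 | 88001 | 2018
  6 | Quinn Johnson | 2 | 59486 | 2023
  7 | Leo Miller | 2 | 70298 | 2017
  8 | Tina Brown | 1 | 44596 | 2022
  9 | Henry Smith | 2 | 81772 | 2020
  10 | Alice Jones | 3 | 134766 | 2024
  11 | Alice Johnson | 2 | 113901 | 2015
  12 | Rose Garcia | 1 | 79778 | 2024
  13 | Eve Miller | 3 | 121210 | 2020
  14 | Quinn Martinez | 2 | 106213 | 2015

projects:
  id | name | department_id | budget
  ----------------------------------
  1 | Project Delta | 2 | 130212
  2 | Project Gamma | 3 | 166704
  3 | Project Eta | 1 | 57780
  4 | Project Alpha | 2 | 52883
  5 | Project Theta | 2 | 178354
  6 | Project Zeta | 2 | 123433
SELECT name, budget FROM projects WHERE budget >= 107054

Execution result:
name | budget
Project Delta | 130212
Project Gamma | 166704
Project Theta | 178354
Project Zeta | 123433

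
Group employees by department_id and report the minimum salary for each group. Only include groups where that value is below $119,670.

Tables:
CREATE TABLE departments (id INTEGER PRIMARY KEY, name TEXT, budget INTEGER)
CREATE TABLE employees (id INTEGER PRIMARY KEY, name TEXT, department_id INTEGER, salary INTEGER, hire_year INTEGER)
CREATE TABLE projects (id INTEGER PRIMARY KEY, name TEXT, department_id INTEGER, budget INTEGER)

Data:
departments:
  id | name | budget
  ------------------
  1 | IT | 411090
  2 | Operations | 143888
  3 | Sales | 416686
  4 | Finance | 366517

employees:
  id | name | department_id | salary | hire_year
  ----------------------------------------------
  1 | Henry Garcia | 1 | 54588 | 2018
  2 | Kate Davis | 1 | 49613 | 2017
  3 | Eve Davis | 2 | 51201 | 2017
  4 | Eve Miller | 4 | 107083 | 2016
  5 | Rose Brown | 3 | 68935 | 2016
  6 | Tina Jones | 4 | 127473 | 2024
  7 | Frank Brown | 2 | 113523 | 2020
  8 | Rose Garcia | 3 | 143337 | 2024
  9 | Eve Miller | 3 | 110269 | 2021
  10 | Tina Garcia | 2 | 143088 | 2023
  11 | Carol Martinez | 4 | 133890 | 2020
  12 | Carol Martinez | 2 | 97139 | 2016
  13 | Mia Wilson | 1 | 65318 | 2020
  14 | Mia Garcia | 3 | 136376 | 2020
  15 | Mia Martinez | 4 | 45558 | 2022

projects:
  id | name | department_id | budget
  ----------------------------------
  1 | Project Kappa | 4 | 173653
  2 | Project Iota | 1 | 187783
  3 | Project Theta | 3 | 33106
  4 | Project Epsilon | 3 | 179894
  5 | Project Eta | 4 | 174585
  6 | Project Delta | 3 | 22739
SELECT department_id, MIN(salary) AS min_salary FROM employees GROUP BY department_id HAVING MIN(salary) < 119670

Execution result:
department_id | min_salary
1 | 49613
2 | 51201
3 | 68935
4 | 45558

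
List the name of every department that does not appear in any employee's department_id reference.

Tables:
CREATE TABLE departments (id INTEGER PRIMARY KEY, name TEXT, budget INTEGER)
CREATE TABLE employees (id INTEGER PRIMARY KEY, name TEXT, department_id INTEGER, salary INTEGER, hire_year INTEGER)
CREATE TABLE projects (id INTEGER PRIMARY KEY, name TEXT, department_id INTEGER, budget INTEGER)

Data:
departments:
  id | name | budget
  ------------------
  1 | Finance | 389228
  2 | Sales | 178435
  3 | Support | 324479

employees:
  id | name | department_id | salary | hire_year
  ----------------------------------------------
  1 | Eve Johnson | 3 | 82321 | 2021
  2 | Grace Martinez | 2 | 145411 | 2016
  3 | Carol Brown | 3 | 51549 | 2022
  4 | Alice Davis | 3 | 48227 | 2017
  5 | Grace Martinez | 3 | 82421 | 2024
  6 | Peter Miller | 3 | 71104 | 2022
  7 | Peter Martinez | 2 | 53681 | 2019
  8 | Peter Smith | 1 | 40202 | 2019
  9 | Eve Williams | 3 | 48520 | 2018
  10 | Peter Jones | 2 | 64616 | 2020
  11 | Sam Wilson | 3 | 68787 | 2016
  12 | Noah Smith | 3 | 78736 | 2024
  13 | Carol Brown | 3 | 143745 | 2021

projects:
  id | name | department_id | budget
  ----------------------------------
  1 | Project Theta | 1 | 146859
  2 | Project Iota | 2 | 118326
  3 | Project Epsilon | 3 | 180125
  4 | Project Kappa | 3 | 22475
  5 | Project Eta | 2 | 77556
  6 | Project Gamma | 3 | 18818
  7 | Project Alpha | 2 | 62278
SELECT p.name FROM departments p LEFT JOIN employees c ON c.department_id = p.id WHERE c.id IS NULL

Execution result:
(no rows)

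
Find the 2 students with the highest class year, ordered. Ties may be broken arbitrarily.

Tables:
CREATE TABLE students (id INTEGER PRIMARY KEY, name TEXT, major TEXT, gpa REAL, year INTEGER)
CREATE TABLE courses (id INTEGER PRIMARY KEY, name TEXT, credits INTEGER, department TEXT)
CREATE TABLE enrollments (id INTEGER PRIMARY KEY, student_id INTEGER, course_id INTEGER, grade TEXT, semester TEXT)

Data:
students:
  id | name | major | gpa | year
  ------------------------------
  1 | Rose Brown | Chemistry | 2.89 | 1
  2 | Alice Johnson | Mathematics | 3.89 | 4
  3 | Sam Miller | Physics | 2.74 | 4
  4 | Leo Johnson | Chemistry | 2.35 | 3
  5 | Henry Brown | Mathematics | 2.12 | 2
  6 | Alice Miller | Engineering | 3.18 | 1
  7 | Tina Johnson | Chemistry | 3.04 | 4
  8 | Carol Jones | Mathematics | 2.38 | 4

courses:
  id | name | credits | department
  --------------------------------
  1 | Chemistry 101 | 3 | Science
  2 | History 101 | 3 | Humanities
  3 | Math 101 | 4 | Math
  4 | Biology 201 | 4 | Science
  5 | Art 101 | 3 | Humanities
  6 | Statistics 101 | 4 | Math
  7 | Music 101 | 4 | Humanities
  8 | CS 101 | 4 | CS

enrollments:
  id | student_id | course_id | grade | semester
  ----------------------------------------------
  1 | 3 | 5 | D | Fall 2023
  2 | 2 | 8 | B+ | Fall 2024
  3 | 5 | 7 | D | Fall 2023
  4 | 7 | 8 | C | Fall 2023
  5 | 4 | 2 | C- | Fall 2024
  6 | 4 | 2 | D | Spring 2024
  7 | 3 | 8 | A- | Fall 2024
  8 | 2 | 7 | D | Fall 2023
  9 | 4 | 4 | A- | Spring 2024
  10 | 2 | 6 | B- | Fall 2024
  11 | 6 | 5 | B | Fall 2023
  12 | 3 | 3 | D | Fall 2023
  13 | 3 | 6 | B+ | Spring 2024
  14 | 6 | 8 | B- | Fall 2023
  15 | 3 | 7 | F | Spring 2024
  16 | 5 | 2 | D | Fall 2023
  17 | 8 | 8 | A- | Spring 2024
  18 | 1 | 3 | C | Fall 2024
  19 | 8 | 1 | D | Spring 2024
SELECT name, year FROM students ORDER BY year DESC LIMIT 2

Execution result:
name | year
Alice Johnson | 4
Sam Miller | 4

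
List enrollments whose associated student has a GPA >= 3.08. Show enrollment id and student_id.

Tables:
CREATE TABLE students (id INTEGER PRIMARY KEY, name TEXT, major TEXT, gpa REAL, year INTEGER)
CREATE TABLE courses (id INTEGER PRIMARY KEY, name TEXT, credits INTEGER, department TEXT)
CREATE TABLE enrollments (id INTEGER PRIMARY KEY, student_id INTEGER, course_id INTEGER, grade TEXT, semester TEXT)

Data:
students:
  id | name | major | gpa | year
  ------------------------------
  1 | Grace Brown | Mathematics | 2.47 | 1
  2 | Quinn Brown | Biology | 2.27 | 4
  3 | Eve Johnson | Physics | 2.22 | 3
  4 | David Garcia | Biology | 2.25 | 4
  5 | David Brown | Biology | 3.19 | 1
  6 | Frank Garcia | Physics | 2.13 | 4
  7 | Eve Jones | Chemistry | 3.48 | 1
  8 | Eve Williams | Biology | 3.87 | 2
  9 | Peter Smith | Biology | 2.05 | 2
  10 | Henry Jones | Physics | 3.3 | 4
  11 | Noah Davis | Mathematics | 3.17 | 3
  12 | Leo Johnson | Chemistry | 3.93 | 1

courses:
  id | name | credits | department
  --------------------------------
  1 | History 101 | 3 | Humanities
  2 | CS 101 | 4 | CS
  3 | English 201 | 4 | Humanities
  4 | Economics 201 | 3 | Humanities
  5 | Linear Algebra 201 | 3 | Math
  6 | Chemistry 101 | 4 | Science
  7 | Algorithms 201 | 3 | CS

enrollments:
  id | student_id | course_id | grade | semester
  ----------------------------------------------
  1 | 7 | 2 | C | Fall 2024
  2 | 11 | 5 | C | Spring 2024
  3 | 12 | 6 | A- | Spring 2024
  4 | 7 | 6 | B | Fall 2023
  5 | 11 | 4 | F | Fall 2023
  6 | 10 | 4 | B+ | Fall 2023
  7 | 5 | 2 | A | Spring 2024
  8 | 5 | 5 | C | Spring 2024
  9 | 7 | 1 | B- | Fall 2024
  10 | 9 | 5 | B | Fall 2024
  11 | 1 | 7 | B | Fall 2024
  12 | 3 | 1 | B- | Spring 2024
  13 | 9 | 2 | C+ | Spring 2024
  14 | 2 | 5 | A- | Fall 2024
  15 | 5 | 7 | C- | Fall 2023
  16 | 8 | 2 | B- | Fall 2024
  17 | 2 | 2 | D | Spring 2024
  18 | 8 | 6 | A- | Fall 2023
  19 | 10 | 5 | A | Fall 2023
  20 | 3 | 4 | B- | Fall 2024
SELECT id, student_id FROM enrollments WHERE student_id IN (SELECT id FROM students WHERE gpa >= 3.08)

Execution result:
id | student_id
1 | 7
2 | 11
3 | 12
4 | 7
5 | 11
6 | 10
7 | 5
8 | 5
9 | 7
15 | 5
16 | 8
18 | 8
19 | 10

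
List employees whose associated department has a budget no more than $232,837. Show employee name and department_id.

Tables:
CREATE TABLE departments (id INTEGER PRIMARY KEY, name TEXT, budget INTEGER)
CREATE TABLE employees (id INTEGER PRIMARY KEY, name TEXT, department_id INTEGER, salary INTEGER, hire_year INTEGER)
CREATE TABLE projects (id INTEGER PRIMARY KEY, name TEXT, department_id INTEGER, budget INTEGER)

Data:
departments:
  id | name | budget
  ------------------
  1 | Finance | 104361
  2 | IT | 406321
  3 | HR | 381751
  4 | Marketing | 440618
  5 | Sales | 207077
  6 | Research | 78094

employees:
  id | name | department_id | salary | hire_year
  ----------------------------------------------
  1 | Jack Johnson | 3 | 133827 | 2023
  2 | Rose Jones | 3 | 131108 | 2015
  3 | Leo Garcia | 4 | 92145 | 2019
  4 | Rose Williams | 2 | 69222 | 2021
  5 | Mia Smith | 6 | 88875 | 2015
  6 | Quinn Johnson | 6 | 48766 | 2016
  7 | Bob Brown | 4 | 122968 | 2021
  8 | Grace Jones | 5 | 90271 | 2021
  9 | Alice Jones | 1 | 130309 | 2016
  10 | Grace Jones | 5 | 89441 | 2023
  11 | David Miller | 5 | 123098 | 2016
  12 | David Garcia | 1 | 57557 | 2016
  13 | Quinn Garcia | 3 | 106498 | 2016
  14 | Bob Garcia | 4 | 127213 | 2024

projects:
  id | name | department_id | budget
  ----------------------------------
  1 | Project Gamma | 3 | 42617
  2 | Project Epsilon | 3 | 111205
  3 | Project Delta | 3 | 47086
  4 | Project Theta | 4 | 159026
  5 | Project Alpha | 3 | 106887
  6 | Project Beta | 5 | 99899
SELECT name, department_id FROM employees WHERE department_id IN (SELECT id FROM departments WHERE budget <= 232837)

Execution result:
name | department_id
Mia Smith | 6
Quinn Johnson | 6
Grace Jones | 5
Alice Jones | 1
Grace Jones | 5
David Miller | 5
David Garcia | 1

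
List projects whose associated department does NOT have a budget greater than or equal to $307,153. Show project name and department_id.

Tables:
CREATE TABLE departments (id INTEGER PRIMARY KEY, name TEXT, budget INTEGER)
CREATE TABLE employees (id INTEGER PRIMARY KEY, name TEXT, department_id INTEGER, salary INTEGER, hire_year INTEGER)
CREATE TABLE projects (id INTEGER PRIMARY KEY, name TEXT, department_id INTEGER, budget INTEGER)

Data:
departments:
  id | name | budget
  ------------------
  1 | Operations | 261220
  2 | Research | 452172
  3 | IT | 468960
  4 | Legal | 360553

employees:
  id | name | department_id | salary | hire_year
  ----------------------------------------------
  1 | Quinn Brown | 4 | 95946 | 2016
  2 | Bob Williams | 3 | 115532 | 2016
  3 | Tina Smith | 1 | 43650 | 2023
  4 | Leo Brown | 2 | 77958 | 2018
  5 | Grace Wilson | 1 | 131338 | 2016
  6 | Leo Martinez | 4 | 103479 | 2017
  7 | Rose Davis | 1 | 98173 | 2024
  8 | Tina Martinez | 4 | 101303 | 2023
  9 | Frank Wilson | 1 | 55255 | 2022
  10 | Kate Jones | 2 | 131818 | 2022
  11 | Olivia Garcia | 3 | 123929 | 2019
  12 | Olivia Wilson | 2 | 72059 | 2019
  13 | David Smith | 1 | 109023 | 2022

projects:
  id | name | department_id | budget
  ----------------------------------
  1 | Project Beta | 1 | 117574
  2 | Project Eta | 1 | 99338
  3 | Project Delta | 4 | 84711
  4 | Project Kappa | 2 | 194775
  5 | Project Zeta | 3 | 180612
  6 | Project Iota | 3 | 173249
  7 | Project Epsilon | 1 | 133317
SELECT name, department_id FROM projects WHERE department_id NOT IN (SELECT id FROM departments WHERE budget >= 307153)

Execution result:
name | department_id
Project Beta | 1
Project Eta | 1
Project Epsilon | 1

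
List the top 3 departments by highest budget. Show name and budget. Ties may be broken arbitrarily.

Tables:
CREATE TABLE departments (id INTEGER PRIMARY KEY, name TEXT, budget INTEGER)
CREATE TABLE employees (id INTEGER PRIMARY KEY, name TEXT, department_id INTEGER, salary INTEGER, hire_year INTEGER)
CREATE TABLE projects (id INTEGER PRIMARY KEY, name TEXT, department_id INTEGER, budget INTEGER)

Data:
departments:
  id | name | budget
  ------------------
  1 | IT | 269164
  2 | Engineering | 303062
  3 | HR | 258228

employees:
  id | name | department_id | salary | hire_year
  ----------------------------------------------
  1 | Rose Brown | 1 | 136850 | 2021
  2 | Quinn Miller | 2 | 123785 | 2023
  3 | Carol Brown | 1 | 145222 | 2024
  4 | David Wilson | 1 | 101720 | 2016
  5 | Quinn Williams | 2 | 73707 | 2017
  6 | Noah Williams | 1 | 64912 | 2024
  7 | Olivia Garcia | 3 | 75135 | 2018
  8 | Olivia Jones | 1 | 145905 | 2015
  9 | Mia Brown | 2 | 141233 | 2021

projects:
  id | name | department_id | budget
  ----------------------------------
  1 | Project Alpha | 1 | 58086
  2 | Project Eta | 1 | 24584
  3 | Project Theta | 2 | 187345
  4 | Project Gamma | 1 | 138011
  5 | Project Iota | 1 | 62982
SELECT name, budget FROM departments ORDER BY budget DESC LIMIT 3

Execution result:
name | budget
Engineering | 303062
IT | 269164
HR | 258228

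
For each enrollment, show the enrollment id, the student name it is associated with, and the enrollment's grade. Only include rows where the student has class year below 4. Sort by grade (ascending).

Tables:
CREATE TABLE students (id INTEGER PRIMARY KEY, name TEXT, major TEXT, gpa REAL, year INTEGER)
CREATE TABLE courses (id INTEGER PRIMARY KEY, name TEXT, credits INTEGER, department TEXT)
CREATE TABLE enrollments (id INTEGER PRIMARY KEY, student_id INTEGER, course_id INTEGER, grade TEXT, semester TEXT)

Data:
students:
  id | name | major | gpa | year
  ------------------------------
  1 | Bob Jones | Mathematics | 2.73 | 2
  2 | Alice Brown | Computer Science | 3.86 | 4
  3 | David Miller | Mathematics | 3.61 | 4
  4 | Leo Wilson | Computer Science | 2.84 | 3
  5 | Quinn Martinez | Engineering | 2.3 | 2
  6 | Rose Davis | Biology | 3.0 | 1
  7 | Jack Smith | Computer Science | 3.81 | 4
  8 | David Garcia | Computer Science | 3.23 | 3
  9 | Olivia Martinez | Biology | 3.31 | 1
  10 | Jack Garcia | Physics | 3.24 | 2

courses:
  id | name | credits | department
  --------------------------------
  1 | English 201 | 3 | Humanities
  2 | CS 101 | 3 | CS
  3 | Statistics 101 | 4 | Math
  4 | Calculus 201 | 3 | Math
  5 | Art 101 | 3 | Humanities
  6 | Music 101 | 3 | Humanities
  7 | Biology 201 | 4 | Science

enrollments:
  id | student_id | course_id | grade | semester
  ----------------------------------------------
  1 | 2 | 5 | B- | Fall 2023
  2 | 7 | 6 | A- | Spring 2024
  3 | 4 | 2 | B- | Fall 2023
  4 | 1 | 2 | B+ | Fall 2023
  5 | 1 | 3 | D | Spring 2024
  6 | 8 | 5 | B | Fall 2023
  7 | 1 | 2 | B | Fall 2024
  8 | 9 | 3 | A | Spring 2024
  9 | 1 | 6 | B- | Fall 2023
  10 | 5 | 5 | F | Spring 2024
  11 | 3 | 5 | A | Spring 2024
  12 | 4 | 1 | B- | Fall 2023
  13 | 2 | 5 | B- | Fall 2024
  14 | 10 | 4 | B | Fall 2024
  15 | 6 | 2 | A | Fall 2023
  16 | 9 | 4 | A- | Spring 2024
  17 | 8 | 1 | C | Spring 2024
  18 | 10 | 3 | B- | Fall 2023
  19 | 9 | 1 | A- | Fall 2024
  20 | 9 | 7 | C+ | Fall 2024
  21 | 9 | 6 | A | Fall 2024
SELECT c.id, p.name AS student, c.grade FROM enrollments c JOIN students p ON c.student_id = p.id WHERE p.year < 4 ORDER BY c.grade ASC

Execution result:
id | student | grade
8 | Olivia Martinez | A
15 | Rose Davis | A
21 | Olivia Martinez | A
16 | Olivia Martinez | A-
19 | Olivia Martinez | A-
6 | David Garcia | B
7 | Bob Jones | B
14 | Jack Garcia | B
4 | Bob Jones | B+
3 | Leo Wilson | B-
9 | Bob Jones | B-
12 | Leo Wilson | B-
18 | Jack Garcia | B-
17 | David Garcia | C
20 | Olivia Martinez | C+
5 | Bob Jones | D
10 | Quinn Martinez | F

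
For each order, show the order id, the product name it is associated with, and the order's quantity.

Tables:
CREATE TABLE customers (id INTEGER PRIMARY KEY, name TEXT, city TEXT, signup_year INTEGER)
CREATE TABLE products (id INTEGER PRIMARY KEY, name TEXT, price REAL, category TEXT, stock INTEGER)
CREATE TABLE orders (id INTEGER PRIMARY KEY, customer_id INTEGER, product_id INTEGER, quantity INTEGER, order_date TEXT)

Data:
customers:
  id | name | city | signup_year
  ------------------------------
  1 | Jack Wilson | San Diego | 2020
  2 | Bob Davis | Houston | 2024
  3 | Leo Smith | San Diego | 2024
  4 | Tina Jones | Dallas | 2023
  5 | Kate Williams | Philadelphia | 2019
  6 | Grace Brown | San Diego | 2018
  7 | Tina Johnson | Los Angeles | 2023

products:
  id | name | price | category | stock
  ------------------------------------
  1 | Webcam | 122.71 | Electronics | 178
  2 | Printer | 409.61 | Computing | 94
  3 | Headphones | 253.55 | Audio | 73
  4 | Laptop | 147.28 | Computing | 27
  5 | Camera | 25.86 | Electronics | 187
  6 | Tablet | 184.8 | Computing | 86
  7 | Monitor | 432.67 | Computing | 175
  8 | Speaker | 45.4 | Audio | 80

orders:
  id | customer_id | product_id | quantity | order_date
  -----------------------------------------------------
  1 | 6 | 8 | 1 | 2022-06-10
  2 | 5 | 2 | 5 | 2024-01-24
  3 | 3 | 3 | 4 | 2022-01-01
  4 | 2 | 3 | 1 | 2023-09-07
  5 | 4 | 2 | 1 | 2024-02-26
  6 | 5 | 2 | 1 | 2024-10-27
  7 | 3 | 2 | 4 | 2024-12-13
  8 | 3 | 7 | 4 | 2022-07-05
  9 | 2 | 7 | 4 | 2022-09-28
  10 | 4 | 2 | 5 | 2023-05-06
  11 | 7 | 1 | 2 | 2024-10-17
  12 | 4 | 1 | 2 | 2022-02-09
SELECT c.id, p.name AS product, c.quantity FROM orders c JOIN products p ON c.product_id = p.id

Execution result:
id | product | quantity
1 | Speaker | 1
2 | Printer | 5
3 | Headphones | 4
4 | Headphones | 1
5 | Printer | 1
6 | Printer | 1
7 | Printer | 4
8 | Monitor | 4
9 | Monitor | 4
10 | Printer | 5
11 | Webcam | 2
12 | Webcam | 2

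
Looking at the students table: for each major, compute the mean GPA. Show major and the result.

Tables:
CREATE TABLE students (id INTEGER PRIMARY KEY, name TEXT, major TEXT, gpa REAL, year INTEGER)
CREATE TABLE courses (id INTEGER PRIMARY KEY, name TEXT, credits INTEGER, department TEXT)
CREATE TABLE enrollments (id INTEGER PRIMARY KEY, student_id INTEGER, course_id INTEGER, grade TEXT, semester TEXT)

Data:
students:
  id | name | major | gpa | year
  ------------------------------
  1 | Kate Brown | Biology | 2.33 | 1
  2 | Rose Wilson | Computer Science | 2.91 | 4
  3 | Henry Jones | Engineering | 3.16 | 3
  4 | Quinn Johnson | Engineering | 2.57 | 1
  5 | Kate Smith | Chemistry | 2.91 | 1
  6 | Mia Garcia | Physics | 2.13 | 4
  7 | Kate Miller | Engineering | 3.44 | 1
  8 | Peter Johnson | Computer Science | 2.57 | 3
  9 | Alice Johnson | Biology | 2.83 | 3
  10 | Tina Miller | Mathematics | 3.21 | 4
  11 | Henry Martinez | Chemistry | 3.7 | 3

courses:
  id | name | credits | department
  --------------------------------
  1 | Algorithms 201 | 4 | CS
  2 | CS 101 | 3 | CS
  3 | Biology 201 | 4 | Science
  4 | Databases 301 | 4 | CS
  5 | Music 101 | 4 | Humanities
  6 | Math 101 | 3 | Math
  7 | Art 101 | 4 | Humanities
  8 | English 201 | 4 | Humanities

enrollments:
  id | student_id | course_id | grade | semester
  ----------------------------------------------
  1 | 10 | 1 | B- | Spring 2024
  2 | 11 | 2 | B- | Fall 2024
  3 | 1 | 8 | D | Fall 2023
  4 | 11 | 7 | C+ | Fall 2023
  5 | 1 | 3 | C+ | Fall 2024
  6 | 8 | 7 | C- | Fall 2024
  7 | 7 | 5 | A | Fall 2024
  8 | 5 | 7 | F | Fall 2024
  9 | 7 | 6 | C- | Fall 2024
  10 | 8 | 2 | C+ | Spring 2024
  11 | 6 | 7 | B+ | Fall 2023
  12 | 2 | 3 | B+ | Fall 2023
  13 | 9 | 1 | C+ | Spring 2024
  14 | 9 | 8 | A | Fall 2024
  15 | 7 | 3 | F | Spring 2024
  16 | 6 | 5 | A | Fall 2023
SELECT major, AVG(gpa) AS avg_gpa FROM students GROUP BY major

Execution result:
major | avg_gpa
Biology | 2.58
Chemistry | 3.31
Computer Science | 2.74
Engineering | 3.06
Mathematics | 3.21
Physics | 2.13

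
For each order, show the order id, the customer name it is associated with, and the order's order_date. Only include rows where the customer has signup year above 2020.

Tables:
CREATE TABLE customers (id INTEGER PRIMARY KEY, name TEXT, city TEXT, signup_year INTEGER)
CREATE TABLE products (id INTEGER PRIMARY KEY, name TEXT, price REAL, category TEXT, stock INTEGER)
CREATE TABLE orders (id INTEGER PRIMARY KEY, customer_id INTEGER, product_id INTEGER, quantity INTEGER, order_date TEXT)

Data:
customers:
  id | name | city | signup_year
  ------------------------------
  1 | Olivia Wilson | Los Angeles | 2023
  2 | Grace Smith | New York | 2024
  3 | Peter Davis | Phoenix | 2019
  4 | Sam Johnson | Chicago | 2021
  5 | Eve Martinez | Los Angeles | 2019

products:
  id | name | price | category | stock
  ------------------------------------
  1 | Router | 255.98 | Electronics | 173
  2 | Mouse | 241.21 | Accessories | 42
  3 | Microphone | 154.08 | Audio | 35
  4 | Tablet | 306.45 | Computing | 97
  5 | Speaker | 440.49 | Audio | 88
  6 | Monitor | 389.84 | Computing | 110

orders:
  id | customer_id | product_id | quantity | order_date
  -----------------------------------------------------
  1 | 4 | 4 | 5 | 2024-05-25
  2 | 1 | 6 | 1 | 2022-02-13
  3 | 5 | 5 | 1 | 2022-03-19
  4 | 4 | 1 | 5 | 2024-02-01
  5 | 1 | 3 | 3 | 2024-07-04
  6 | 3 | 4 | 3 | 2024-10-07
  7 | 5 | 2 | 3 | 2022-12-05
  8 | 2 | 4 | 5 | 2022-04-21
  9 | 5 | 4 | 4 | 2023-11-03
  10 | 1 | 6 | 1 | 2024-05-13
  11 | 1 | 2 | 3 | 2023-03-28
SELECT c.id, p.name AS customer, c.order_date FROM orders c JOIN customers p ON c.customer_id = p.id WHERE p.signup_year > 2020

Execution result:
id | customer | order_date
1 | Sam Johnson | 2024-05-25
2 | Olivia Wilson | 2022-02-13
4 | Sam Johnson | 2024-02-01
5 | Olivia Wilson | 2024-07-04
8 | Grace Smith | 2022-04-21
10 | Olivia Wilson | 2024-05-13
11 | Olivia Wilson | 2023-03-28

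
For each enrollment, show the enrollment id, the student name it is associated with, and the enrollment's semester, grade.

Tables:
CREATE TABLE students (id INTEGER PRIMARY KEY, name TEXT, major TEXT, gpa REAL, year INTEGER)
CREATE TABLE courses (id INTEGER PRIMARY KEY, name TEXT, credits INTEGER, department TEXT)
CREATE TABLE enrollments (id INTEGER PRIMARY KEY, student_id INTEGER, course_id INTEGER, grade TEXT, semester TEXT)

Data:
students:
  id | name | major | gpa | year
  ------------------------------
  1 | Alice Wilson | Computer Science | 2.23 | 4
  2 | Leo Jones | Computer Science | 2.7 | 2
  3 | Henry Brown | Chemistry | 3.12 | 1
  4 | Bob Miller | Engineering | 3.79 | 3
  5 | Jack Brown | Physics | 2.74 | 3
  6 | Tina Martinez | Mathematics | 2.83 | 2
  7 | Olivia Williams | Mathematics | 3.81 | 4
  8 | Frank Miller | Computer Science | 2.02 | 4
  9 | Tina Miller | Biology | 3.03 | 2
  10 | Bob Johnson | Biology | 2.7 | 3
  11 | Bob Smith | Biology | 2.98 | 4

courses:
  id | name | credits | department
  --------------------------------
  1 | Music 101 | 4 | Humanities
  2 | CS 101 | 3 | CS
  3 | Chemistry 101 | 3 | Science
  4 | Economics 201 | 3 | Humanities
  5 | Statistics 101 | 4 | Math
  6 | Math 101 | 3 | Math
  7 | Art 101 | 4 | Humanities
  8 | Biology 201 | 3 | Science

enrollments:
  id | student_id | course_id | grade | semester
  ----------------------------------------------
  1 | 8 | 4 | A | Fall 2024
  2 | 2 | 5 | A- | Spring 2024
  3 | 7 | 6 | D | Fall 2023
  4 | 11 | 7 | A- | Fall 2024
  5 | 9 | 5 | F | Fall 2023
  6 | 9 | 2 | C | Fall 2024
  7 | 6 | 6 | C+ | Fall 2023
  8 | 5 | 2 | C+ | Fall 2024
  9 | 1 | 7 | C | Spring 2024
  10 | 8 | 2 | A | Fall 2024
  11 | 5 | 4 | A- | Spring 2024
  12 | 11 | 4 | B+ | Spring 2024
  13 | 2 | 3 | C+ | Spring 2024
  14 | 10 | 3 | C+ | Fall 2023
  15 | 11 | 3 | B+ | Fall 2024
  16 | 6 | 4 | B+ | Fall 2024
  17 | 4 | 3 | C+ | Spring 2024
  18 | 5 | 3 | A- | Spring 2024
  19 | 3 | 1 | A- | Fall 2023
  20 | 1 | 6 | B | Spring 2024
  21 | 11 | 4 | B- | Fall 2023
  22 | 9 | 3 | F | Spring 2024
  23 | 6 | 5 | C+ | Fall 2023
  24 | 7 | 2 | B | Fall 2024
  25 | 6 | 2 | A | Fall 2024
SELECT c.id, p.name AS student, c.semester, c.grade FROM enrollments c JOIN students p ON c.student_id = p.id

Execution result:
id | student | semester | grade
1 | Frank Miller | Fall 2024 | A
2 | Leo Jones | Spring 2024 | A-
3 | Olivia Williams | Fall 2023 | D
4 | Bob Smith | Fall 2024 | A-
5 | Tina Miller | Fall 2023 | F
6 | Tina Miller | Fall 2024 | C
7 | Tina Martinez | Fall 2023 | C+
8 | Jack Brown | Fall 2024 | C+
9 | Alice Wilson | Spring 2024 | C
10 | Frank Miller | Fall 2024 | A
11 | Jack Brown | Spring 2024 | A-
12 | Bob Smith | Spring 2024 | B+
13 | Leo Jones | Spring 2024 | C+
14 | Bob Johnson | Fall 2023 | C+
15 | Bob Smith | Fall 2024 | B+
16 | Tina Martinez | Fall 2024 | B+
17 | Bob Miller | Spring 2024 | C+
18 | Jack Brown | Spring 2024 | A-
19 | Henry Brown | Fall 2023 | A-
20 | Alice Wilson | Spring 2024 | B
21 | Bob Smith | Fall 2023 | B-
22 | Tina Miller | Spring 2024 | F
23 | Tina Martinez | Fall 2023 | C+
24 | Olivia Williams | Fall 2024 | B
25 | Tina Martinez | Fall 2024 | A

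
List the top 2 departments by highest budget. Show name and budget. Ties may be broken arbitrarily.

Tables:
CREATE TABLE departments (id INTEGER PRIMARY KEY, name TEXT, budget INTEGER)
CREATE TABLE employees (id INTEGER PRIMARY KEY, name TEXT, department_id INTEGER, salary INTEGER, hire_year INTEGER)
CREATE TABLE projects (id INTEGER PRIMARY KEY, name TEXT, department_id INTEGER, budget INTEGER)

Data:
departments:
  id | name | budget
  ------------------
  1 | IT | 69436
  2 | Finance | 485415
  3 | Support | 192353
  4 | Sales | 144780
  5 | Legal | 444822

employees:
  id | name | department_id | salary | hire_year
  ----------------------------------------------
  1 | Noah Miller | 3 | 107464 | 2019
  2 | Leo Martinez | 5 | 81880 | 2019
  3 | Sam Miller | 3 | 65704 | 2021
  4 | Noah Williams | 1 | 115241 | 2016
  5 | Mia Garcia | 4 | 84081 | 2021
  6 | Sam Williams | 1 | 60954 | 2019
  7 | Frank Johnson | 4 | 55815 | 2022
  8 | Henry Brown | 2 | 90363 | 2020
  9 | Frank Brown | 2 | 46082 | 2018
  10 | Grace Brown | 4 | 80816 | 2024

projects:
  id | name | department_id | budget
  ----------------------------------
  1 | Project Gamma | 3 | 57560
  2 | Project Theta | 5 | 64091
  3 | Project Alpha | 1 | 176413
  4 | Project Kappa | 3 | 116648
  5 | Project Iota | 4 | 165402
SELECT name, budget FROM departments ORDER BY budget DESC LIMIT 2

Execution result:
name | budget
Finance | 485415
Legal | 444822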